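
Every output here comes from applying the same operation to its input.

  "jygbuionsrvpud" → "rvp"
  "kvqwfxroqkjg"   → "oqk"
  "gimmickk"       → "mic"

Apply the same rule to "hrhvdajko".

The pattern: move the last 2 characters to the front (rotate right by 2), then keep only the last 3 characters.
"hrhvdajko" → "kohrhvdaj" → "daj".

daj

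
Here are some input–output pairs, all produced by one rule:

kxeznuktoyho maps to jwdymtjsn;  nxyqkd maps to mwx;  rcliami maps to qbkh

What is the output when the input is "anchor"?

zmb

The transformation: shift every letter 1 place backward in the alphabet (wrapping around), then delete the last 3 characters.
Working it through for "anchor": intermediate "zmbgnq", final "zmb".
(Check on "rcliami": → "qbkhzlh" → "qbkh" ✓)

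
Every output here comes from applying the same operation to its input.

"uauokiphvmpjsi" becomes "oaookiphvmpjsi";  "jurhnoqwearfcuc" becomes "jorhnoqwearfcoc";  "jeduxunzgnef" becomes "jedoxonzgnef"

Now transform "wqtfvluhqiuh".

The pattern: replace every "u" with "o".
So "wqtfvluhqiuh" becomes "wqtfvlohqioh".

wqtfvlohqioh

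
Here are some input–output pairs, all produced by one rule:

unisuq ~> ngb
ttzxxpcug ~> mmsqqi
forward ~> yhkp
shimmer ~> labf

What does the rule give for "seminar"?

In each case the input is transformed by: shift every letter 7 places backward in the alphabet (wrapping around), then delete the last 3 characters.
Working it through for "seminar": intermediate "lxfbgtk", final "lxfb".

lxfb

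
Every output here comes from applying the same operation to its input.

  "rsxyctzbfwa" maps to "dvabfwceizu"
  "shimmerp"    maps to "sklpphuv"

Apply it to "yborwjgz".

The pattern: shift every letter 3 places forward in the alphabet (wrapping around), then swap the first and last characters.
Working it through for "yborwjgz": intermediate "beruzmjc", final "ceruzmjb".

ceruzmjb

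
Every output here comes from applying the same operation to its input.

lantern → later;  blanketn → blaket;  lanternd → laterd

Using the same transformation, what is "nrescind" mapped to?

What's happening: remove every "n".
Doing the same to "nrescind": "rescid".

rescid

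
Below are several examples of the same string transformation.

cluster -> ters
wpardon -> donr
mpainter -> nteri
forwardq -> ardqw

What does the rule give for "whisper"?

Each output is the input with this applied: delete the first 3 characters, then move the first character to the end.
Applying both steps to "whisper": "sper", then "pers".

pers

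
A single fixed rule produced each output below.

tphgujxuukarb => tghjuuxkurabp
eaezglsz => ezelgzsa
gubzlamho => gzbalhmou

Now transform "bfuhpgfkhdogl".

The transformation: swap each adjacent pair of characters (1↔2, 3↔4, ...), then move the first character to the end.
Starting from "bfuhpgfkhdogl": after the first operation, "fbhugpkfdhgol"; after the second, "bhugpkfdhgolf".

bhugpkfdhgolf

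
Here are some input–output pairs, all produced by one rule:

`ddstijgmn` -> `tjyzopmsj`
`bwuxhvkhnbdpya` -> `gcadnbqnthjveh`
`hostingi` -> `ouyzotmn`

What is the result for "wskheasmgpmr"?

Looking at the pairs, the operation is to swap the first and last characters, then shift every letter 6 places forward in the alphabet (wrapping around).
On "wskheasmgpmr": the first step gives "rskheasmgpmw", and the second then gives "xyqnkgysmvsc".

xyqnkgysmvsc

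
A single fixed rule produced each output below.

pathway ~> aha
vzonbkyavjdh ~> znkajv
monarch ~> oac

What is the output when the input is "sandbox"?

In each case the input is transformed by: swap the first and last characters, then keep every other character starting from the second (positions 2nd, 4th, 6th, ...).
"sandbox" → "ado".

ado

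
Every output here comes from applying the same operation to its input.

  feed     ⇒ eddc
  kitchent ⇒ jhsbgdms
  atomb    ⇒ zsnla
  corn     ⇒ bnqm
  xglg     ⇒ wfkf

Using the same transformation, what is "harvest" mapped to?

gzqudrs

Each output is the input with this applied: shift every letter 1 place backward in the alphabet (wrapping around).
On "harvest" that produces "gzqudrs".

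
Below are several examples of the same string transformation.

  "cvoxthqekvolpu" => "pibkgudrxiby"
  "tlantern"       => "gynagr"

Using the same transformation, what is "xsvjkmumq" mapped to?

kfiwxzh

What's happening: delete the last 2 characters, then shift every letter 13 places forward in the alphabet (wrapping around) — i.e. ROT13.
For "xsvjkmumq", step one produces "xsvjkmu"; step two turns that into "kfiwxzh".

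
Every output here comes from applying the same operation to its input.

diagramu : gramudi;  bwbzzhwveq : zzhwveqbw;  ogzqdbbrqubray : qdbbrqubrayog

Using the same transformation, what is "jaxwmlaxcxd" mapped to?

In each case the input is transformed by: move the first 3 characters to the end (rotate left by 3), then delete the last character.
Working it through for "jaxwmlaxcxd": intermediate "wmlaxcxdjax", final "wmlaxcxdja".
(Check on "ogzqdbbrqubray": → "qdbbrqubrayogz" → "qdbbrqubrayog" ✓)

wmlaxcxdja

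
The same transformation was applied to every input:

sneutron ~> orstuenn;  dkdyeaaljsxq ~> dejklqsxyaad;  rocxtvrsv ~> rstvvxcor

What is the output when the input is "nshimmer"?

In each case the input is transformed by: sort the characters into alphabetical order, then move the first 3 characters to the end (rotate left by 3).
For "nshimmer", step one produces "ehimmnrs"; step two turns that into "mmnrsehi".

mmnrsehi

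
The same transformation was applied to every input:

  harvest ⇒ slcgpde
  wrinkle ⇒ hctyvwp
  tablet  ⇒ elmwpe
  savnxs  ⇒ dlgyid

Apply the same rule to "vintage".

gtyelrp

What's happening: shift every letter 11 places forward in the alphabet (wrapping around).
For "vintage" the result is "gtyelrp".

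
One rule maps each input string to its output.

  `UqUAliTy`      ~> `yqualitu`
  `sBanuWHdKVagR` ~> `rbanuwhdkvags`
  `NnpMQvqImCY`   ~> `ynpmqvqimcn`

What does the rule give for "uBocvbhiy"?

ybocvbhiu

The transformation: swap the first and last characters, then convert every letter to lowercase.
Working it through for "uBocvbhiy": intermediate "yBocvbhiu", final "ybocvbhiu".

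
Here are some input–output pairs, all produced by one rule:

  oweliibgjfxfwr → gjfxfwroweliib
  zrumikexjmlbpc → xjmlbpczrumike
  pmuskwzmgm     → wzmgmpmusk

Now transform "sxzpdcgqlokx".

Looking at the pairs, the operation is to swap the front and back halves of the string.
For "sxzpdcgqlokx" the result is "gqlokxsxzpdc".

gqlokxsxzpdc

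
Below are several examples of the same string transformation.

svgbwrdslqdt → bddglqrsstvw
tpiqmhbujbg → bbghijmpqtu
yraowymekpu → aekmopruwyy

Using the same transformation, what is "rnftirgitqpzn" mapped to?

fgiinnpqrrttz

What's happening: sort the characters into alphabetical order.
Doing the same to "rnftirgitqpzn": "fgiinnpqrrttz".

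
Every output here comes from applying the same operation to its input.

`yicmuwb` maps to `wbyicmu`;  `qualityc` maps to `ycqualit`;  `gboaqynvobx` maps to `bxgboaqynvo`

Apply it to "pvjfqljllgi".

In each case the input is transformed by: move the last 2 characters to the front (rotate right by 2).
Doing the same to "pvjfqljllgi": "gipvjfqljll".

gipvjfqljll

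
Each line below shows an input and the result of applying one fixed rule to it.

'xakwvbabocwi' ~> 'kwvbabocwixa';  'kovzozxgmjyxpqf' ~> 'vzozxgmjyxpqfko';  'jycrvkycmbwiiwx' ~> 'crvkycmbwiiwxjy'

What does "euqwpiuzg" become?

qwpiuzgeu

Rule — move the first 2 characters to the end (rotate left by 2).
For "euqwpiuzg" the result is "qwpiuzgeu".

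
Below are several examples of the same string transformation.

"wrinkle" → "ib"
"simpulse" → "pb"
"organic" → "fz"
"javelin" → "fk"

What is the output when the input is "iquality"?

The transformation: shift every letter 3 places backward in the alphabet (wrapping around), then keep only the last 2 characters.
Starting from "iquality": after the first operation, "fnrxifqv"; after the second, "qv".
(Check on "simpulse": → "pfjmripb" → "pb" ✓)

qv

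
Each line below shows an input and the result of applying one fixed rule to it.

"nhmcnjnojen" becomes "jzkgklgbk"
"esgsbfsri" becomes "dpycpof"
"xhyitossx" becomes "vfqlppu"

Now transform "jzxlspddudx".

Each output is the input with this applied: shift every letter 3 places backward in the alphabet (wrapping around), then delete the first 2 characters.
Applying both steps to "jzxlspddudx": "gwuipmaarau", then "uipmaarau".
(Check on "xhyitossx": → "uevfqlppu" → "vfqlppu" ✓)

uipmaarau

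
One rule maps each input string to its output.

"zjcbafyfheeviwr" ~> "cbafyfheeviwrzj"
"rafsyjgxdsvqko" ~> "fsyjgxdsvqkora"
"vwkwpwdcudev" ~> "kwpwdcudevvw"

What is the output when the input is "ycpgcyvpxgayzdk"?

pgcyvpxgayzdkyc

The transformation: move the first 2 characters to the end (rotate left by 2).
So "ycpgcyvpxgayzdk" becomes "pgcyvpxgayzdkyc".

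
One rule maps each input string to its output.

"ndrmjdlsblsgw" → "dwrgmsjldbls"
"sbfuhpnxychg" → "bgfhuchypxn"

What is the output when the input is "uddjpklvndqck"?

The transformation: delete the first character, then take characters alternately from the front and the back (1st, last, 2nd, 2nd-last, ...).
On "uddjpklvndqck": the first step gives "ddjpklvndqck", and the second then gives "dkdcjqpdknlv".

dkdcjqpdknlv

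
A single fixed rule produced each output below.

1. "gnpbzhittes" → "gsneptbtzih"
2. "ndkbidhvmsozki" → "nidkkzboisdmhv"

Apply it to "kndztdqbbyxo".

konxdyzbtbdq

Rule — take characters alternately from the front and the back (1st, last, 2nd, 2nd-last, ...).
Applying that to "kndztdqbbyxo" gives "konxdyzbtbdq".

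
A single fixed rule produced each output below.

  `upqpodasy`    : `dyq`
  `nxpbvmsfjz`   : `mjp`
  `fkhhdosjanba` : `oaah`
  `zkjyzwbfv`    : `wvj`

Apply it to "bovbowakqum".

The pattern: keep one character in every 3, starting at position 3 (positions 3rd, 6th, 9th, ...), then move the first character to the end.
For "bovbowakqum", step one produces "vwq"; step two turns that into "wqv".

wqv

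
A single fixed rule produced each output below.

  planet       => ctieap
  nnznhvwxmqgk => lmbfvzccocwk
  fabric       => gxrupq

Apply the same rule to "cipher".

The pattern: shift every letter 11 places backward in the alphabet (wrapping around), then swap the front and back halves of the string.
"cipher" → "rxewtg" → "wtgrxe".

wtgrxe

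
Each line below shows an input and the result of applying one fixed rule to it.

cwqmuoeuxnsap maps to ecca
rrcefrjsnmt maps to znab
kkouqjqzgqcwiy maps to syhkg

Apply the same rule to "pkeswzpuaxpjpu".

The transformation: keep one character in every 3, starting at position 2 (positions 2nd, 5th, 8th, ...), then shift every letter 8 places forward in the alphabet (wrapping around).
Starting from "pkeswzpuaxpjpu": after the first operation, "kwupu"; after the second, "secxc".

secxc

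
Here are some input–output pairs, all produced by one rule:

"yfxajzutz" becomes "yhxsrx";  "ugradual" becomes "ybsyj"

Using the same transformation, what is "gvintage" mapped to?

The rule is to shift every letter 2 places backward in the alphabet (wrapping around), then delete the first 3 characters.
Starting from "gvintage": after the first operation, "etglryec"; after the second, "lryec".

lryec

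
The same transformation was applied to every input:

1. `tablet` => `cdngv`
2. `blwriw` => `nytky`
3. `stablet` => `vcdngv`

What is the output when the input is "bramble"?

Each output is the input with this applied: shift every letter 2 places forward in the alphabet (wrapping around), then delete the first character.
On "bramble" that produces "tcodng".

tcodng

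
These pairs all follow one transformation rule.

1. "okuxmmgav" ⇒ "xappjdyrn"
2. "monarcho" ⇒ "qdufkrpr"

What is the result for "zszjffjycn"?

The transformation: shift every letter 3 places forward in the alphabet (wrapping around), then move the first 2 characters to the end (rotate left by 2).
Starting from "zszjffjycn": after the first operation, "cvcmiimbfq"; after the second, "cmiimbfqcv".
(Check on "okuxmmgav": → "rnxappjdy" → "xappjdyrn" ✓)

cmiimbfqcv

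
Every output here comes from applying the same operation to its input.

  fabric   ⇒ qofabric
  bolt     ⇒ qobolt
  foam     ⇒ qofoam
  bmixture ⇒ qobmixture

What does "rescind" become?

The pattern: prepend "qo".
Applying that to "rescind" gives "qorescind".

qorescind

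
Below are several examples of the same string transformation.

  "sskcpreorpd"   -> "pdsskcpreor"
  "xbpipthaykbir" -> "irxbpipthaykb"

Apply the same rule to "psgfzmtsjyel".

elpsgfzmtsjy

The transformation: move the last 2 characters to the front (rotate right by 2).
"psgfzmtsjyel" → "elpsgfzmtsjy".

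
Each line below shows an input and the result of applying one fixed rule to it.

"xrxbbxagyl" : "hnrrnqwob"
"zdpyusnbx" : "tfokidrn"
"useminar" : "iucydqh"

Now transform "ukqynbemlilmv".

The transformation: delete the first character, then shift every letter 10 places backward in the alphabet (wrapping around).
For "ukqynbemlilmv", step one produces "kqynbemlilmv"; step two turns that into "agodrucbybcl".

agodrucbybcl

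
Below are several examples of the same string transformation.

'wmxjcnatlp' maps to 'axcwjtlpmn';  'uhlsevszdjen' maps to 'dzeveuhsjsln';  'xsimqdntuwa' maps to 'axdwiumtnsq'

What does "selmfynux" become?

eyfxlumsn

Rule — sort the characters into alphabetical order, then take characters alternately from the front and the back (1st, last, 2nd, 2nd-last, ...).
Doing the same to "selmfynux": "eyfxlumsn".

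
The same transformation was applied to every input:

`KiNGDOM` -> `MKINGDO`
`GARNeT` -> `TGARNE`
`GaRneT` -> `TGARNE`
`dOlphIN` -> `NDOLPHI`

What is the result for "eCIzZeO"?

OECIZZE

Each output is the input with this applied: move the last character to the front, then convert every letter to uppercase.
Working it through for "eCIzZeO": intermediate "OeCIzZe", final "OECIZZE".
(Check on "dOlphIN": → "NdOlphI" → "NDOLPHI" ✓)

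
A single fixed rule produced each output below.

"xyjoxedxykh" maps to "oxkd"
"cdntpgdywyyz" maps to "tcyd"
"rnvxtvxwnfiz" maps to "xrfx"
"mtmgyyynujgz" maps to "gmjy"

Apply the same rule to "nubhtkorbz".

What's happening: keep one character in every 3, starting at position 1 (positions 1st, 4th, 7th, ...), then swap each adjacent pair of characters (1↔2, 3↔4, ...).
Starting from "nubhtkorbz": after the first operation, "nhoz"; after the second, "hnzo".
(Check on "rnvxtvxwnfiz": → "rxxf" → "xrfx" ✓)

hnzo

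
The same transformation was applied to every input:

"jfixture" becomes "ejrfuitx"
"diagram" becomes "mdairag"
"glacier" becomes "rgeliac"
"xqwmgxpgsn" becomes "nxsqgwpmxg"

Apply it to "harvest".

The transformation: reverse the string, then take characters alternately from the front and the back (1st, last, 2nd, 2nd-last, ...).
For "harvest", step one produces "tsevrah"; step two turns that into "thsaerv".

thsaerv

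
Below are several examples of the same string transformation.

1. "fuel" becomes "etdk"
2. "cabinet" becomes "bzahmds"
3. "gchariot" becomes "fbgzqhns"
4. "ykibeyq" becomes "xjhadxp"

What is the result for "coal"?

bnzk

Looking at the pairs, the operation is to shift every letter 1 place backward in the alphabet (wrapping around).
"coal" → "bnzk".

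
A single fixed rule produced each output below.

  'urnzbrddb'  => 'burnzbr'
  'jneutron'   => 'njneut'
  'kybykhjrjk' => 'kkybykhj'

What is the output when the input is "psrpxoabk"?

Each output is the input with this applied: move the last 3 characters to the front (rotate right by 3), then delete the first 2 characters.
Applying both steps to "psrpxoabk": "abkpsrpxo", then "kpsrpxo".

kpsrpxo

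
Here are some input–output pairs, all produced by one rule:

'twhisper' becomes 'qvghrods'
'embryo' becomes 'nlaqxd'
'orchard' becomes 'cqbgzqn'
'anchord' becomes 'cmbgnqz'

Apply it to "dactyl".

Rule — shift every letter 1 place backward in the alphabet (wrapping around), then swap the first and last characters.
Working it through for "dactyl": intermediate "czbsxk", final "kzbsxc".
(Check on "anchord": → "zmbgnqc" → "cmbgnqz" ✓)

kzbsxc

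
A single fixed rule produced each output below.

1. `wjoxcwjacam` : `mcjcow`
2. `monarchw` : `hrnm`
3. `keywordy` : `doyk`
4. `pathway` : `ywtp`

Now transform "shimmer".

The rule is to keep every other character starting from the first (positions 1st, 3rd, 5th, ...), then reverse the string.
For "shimmer" the result is "rmis".

rmis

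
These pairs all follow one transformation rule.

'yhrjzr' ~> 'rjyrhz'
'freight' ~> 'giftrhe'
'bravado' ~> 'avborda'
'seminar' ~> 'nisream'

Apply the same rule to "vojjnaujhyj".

Each output is the input with this applied: take characters alternately from the front and the back (1st, last, 2nd, 2nd-last, ...), then move the last 2 characters to the front (rotate right by 2).
Doing the same to "vojjnaujhyj": "uavjoyjhjjn".
(Check on "seminar": → "sreamni" → "nisream" ✓)

uavjoyjhjjn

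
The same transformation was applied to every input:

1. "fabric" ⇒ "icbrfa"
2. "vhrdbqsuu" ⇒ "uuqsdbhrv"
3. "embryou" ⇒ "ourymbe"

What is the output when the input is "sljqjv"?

What's happening: reverse the string, then swap each adjacent pair of characters (1↔2, 3↔4, ...).
On "sljqjv": the first step gives "vjqjls", and the second then gives "jvjqsl".

jvjqsl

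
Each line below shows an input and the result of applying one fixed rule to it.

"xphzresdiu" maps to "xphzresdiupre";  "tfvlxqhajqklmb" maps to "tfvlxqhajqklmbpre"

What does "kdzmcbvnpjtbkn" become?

kdzmcbvnpjtbknpre

The rule is to append "pre".
Applying that to "kdzmcbvnpjtbkn" gives "kdzmcbvnpjtbknpre".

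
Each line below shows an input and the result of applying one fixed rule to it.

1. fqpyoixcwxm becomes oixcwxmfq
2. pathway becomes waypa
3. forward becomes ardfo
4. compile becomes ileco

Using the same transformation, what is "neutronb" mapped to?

ronbne

Each output is the input with this applied: move the first 2 characters to the end (rotate left by 2), then delete the first 2 characters.
Working it through for "neutronb": intermediate "utronbne", final "ronbne".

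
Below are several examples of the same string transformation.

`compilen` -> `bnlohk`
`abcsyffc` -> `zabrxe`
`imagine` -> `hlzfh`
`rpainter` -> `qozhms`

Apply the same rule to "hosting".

Rule — shift every letter 1 place backward in the alphabet (wrapping around), then delete the last 2 characters.
Starting from "hosting": after the first operation, "gnrshmf"; after the second, "gnrsh".
(Check on "rpainter": → "qozhmsdq" → "qozhms" ✓)

gnrsh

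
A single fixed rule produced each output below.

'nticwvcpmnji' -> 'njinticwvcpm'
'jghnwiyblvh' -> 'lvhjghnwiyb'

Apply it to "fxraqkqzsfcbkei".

keifxraqkqzsfcb

Looking at the pairs, the operation is to move the last 3 characters to the front (rotate right by 3).
So "fxraqkqzsfcbkei" becomes "keifxraqkqzsfcb".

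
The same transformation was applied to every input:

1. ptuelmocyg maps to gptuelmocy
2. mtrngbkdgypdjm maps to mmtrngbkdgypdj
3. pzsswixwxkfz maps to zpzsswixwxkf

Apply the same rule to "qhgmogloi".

The transformation: move the last character to the front.
Applying that to "qhgmogloi" gives "iqhgmoglo".

iqhgmoglo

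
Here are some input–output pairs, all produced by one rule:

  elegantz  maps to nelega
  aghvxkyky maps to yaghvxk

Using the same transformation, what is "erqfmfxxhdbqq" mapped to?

berqfmfxxhd

The rule is to delete the last 2 characters, then move the last character to the front.
"erqfmfxxhdbqq" → "erqfmfxxhdb" → "berqfmfxxhd".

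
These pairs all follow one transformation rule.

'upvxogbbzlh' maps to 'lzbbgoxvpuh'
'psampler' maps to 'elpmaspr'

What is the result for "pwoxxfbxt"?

xbfxxowpt

Each output is the input with this applied: move the last character to the front, then reverse the string.
Working it through for "pwoxxfbxt": intermediate "tpwoxxfbx", final "xbfxxowpt".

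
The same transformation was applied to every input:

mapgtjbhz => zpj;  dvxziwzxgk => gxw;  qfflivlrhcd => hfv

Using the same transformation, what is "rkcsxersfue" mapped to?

fce

The transformation: keep one character in every 3, starting at position 3 (positions 3rd, 6th, 9th, ...), then move the last character to the front.
On "rkcsxersfue": the first step gives "cef", and the second then gives "fce".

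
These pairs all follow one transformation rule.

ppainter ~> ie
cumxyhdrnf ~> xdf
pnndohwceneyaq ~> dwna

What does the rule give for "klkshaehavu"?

sev

Each output is the input with this applied: keep one character in every 3, starting at position 1 (positions 1st, 4th, 7th, ...), then delete the first character.
On "klkshaehavu" that produces "sev".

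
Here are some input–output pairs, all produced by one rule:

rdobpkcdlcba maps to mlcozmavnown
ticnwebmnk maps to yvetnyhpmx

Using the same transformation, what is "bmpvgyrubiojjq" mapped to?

ubmxagrjcfmtzu

The rule is to shift every letter 11 places forward in the alphabet (wrapping around), then move the last 2 characters to the front (rotate right by 2).
Starting from "bmpvgyrubiojjq": after the first operation, "mxagrjcfmtzuub"; after the second, "ubmxagrjcfmtzu".
(Check on "ticnwebmnk": → "etnyhpmxyv" → "yvetnyhpmx" ✓)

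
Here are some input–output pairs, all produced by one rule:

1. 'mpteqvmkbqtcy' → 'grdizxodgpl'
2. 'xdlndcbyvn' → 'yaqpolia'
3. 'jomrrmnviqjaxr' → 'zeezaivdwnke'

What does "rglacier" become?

ynpvre

Each output is the input with this applied: shift every letter 13 places forward in the alphabet (wrapping around) — i.e. ROT13, then delete the first 2 characters.
Applying that to "rglacier" gives "ynpvre".
(Check on "jomrrmnviqjaxr": → "wbzeezaivdwnke" → "zeezaivdwnke" ✓)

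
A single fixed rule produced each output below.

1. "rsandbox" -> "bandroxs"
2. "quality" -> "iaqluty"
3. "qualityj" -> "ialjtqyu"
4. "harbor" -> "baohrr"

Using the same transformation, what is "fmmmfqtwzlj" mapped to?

Each output is the input with this applied: sort the characters into alphabetical order, then swap each adjacent pair of characters (1↔2, 3↔4, ...).
Working it through for "fmmmfqtwzlj": intermediate "ffjlmmmqtwz", final "ffljmmqmwtz".

ffljmmqmwtz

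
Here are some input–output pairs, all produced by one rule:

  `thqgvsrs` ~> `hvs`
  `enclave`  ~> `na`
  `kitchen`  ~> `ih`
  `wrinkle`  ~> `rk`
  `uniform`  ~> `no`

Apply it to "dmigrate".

Rule — keep one character in every 3, starting at position 2 (positions 2nd, 5th, 8th, ...).
"dmigrate" → "mre".

mre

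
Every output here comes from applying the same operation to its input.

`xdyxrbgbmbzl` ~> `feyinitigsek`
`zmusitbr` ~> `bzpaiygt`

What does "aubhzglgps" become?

Each output is the input with this applied: move the first 2 characters to the end (rotate left by 2), then shift every letter 7 places forward in the alphabet (wrapping around).
Starting from "aubhzglgps": after the first operation, "bhzglgpsau"; after the second, "iognsnwzhb".

iognsnwzhb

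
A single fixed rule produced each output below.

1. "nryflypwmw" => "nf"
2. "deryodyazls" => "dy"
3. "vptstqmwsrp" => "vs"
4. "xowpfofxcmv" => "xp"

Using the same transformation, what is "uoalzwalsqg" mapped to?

ul

In each case the input is transformed by: keep one character in every 3, starting at position 1 (positions 1st, 4th, 7th, ...), then delete the last 2 characters.
"uoalzwalsqg" → "ulaq" → "ul".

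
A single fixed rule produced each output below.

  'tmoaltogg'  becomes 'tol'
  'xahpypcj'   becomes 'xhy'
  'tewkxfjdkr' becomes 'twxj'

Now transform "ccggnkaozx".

cgna

Looking at the pairs, the operation is to delete the last 3 characters, then keep every other character starting from the first (positions 1st, 3rd, 5th, ...).
On "ccggnkaozx": the first step gives "ccggnka", and the second then gives "cgna".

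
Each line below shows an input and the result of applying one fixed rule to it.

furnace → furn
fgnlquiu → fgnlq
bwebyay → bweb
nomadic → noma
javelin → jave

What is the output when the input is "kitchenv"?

kitch

Looking at the pairs, the operation is to delete the last 3 characters.
"kitchenv" → "kitch".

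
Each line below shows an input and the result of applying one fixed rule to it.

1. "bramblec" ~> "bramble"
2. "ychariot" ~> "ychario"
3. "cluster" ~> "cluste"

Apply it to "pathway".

pathwa

Rule — delete the last character.
On "pathway" that produces "pathwa".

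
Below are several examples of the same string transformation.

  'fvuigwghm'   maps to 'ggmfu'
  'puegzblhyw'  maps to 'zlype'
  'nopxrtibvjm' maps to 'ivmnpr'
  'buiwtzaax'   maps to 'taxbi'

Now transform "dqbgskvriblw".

vildbs

The rule is to keep every other character starting from the first (positions 1st, 3rd, 5th, ...), then move the last 3 characters to the front (rotate right by 3).
"dqbgskvriblw" → "dbsvil" → "vildbs".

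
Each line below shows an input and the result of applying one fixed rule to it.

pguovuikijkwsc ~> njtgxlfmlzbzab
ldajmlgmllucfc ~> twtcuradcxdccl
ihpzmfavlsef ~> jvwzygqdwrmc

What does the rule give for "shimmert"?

The rule is to shift every letter 9 places backward in the alphabet (wrapping around), then move the last 3 characters to the front (rotate right by 3).
Applying both steps to "shimmert": "jyzddvik", then "vikjyzdd".

vikjyzdd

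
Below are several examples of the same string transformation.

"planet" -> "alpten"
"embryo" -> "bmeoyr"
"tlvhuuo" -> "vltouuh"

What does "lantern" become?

The pattern: move the first 3 characters to the end (rotate left by 3), then reverse the string.
Applying both steps to "lantern": "ternlan", then "nalnret".
(Check on "embryo": → "ryoemb" → "bmeoyr" ✓)

nalnret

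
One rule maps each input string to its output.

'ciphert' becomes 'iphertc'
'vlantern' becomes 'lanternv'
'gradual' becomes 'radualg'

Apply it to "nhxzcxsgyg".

Rule — move the first character to the end.
For "nhxzcxsgyg" the result is "hxzcxsgygn".

hxzcxsgygn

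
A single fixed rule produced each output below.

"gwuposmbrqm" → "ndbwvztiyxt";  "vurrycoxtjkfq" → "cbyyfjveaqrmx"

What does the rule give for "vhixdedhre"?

Each output is the input with this applied: shift every letter 7 places forward in the alphabet (wrapping around).
For "vhixdedhre" the result is "copeklkoyl".

copeklkoyl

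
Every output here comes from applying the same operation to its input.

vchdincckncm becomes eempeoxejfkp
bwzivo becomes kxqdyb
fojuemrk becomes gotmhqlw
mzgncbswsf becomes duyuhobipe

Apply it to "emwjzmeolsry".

gqnutagoylbo

Looking at the pairs, the operation is to swap the front and back halves of the string, then shift every letter 2 places forward in the alphabet (wrapping around).
Applying both steps to "emwjzmeolsry": "eolsryemwjzm", then "gqnutagoylbo".
(Check on "fojuemrk": → "emrkfoju" → "gotmhqlw" ✓)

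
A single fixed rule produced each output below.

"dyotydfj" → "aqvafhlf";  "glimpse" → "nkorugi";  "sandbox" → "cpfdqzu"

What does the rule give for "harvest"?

Rule — move the first character to the end, then shift every letter 2 places forward in the alphabet (wrapping around).
On "harvest": the first step gives "arvesth", and the second then gives "ctxguvj".

ctxguvj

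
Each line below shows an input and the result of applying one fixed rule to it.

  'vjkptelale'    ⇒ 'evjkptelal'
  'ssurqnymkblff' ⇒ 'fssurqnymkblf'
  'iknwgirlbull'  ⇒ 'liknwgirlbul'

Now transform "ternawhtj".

The pattern: move the last character to the front.
"ternawhtj" → "jternawht".

jternawht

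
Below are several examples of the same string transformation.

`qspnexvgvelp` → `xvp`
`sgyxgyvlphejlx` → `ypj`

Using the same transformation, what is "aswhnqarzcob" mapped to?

Looking at the pairs, the operation is to delete the first 3 characters, then keep one character in every 3, starting at position 3 (positions 3rd, 6th, 9th, ...).
"aswhnqarzcob" → "hnqarzcob" → "qzb".

qzb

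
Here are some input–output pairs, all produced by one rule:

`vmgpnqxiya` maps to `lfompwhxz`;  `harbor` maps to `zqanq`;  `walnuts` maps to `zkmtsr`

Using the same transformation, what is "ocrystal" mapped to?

bqxrszk

Looking at the pairs, the operation is to shift every letter 1 place backward in the alphabet (wrapping around), then delete the first character.
Applying both steps to "ocrystal": "nbqxrszk", then "bqxrszk".
(Check on "walnuts": → "vzkmtsr" → "zkmtsr" ✓)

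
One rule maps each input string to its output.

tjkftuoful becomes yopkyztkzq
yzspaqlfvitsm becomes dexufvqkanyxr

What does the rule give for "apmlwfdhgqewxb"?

What's happening: shift every letter 5 places forward in the alphabet (wrapping around).
"apmlwfdhgqewxb" → "furqbkimlvjbcg".

furqbkimlvjbcg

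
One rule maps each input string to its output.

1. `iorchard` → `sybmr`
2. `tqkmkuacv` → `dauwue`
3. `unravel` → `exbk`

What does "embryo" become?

Rule — delete the last 3 characters, then shift every letter 10 places forward in the alphabet (wrapping around).
Working it through for "embryo": intermediate "emb", final "owl".

owl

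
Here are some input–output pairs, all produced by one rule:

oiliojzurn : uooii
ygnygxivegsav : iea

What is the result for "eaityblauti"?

The pattern: sort the characters into reverse alphabetical order, then keep only the vowels.
"eaityblauti" → "yuttliiebaa" → "uiieaa".

uiieaa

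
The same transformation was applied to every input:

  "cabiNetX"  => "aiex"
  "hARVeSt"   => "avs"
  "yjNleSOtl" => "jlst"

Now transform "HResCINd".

The rule is to keep every other character starting from the second (positions 2nd, 4th, 6th, ...), then convert every letter to lowercase.
For "HResCINd", step one produces "RsId"; step two turns that into "rsid".

rsid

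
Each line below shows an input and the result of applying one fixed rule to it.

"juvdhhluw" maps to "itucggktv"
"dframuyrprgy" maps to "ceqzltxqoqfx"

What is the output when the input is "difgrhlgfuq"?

In each case the input is transformed by: shift every letter 1 place backward in the alphabet (wrapping around).
On "difgrhlgfuq" that produces "chefqgkfetp".

chefqgkfetp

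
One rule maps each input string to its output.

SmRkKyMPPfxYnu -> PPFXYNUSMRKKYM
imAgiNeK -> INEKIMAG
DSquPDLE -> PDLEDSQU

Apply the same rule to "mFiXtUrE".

TUREMFIX

The rule is to swap the front and back halves of the string, then convert every letter to uppercase.
"mFiXtUrE" → "tUrEmFiX" → "TUREMFIX".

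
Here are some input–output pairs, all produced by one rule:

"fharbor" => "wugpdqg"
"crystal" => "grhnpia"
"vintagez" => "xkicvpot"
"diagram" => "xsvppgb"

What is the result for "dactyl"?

psiran

Looking at the pairs, the operation is to shift every letter 11 places backward in the alphabet (wrapping around), then swap each adjacent pair of characters (1↔2, 3↔4, ...).
Starting from "dactyl": after the first operation, "sprina"; after the second, "psiran".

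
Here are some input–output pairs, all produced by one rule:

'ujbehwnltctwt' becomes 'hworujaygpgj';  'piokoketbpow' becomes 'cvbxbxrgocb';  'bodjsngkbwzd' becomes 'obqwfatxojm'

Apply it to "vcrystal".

Rule — shift every letter 13 places forward in the alphabet (wrapping around) — i.e. ROT13, then delete the last character.
Starting from "vcrystal": after the first operation, "ipelfgny"; after the second, "ipelfgn".

ipelfgn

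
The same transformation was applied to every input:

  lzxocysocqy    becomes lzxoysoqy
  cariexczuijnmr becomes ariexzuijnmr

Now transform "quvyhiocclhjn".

quvyhiolhjn

What's happening: remove every "c".
So "quvyhiocclhjn" becomes "quvyhiolhjn".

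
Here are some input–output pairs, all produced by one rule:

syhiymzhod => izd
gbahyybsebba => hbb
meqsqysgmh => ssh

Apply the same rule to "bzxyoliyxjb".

yij

In each case the input is transformed by: delete the first 3 characters, then keep one character in every 3, starting at position 1 (positions 1st, 4th, 7th, ...).
Applying both steps to "bzxyoliyxjb": "yoliyxjb", then "yij".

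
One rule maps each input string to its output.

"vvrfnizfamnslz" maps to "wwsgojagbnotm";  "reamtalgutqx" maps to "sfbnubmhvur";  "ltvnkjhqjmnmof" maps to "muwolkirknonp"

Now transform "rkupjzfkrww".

Looking at the pairs, the operation is to shift every letter 1 place forward in the alphabet (wrapping around), then delete the last character.
Working it through for "rkupjzfkrww": intermediate "slvqkaglsxx", final "slvqkaglsx".

slvqkaglsx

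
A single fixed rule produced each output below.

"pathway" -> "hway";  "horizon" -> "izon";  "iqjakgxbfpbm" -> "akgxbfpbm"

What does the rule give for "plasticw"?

The transformation: delete the first 3 characters.
Applying that to "plasticw" gives "sticw".

sticw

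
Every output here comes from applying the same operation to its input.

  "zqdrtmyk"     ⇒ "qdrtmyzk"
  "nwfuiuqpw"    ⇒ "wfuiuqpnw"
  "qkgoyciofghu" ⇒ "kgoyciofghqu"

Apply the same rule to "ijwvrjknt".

In each case the input is transformed by: swap the first and last characters, then move the first character to the end.
"ijwvrjknt" → "tjwvrjkni" → "jwvrjknit".

jwvrjknit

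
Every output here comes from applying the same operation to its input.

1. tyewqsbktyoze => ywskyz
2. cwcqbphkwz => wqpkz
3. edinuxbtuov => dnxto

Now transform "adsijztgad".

dizgd

The pattern: keep every other character starting from the second (positions 2nd, 4th, 6th, ...).
Doing the same to "adsijztgad": "dizgd".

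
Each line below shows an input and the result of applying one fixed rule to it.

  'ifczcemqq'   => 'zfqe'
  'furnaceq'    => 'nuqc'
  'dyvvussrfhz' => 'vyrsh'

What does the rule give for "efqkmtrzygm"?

kfztg

The transformation: keep every other character starting from the second (positions 2nd, 4th, 6th, ...), then swap each adjacent pair of characters (1↔2, 3↔4, ...).
Starting from "efqkmtrzygm": after the first operation, "fktzg"; after the second, "kfztg".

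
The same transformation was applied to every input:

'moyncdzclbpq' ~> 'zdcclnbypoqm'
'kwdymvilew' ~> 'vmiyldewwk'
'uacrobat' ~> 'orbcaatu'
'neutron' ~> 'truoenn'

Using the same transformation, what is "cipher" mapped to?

Rule — take characters alternately from the front and the back (1st, last, 2nd, 2nd-last, ...), then reverse the string.
"cipher" → "hpeirc".

hpeirc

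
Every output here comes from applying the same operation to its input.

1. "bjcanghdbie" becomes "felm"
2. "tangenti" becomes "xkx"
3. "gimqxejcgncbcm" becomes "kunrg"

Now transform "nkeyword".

rcv

The transformation: shift every letter 4 places forward in the alphabet (wrapping around), then keep one character in every 3, starting at position 1 (positions 1st, 4th, 7th, ...).
On "nkeyword": the first step gives "roicasvh", and the second then gives "rcv".
(Check on "tangenti": → "xerkirxm" → "xkx" ✓)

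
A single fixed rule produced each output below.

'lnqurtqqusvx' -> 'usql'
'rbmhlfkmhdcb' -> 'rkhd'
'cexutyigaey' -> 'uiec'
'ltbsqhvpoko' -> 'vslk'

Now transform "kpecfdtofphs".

Rule — keep one character in every 3, starting at position 1 (positions 1st, 4th, 7th, ...), then sort the characters into reverse alphabetical order.
On "kpecfdtofphs" that produces "tpkc".

tpkc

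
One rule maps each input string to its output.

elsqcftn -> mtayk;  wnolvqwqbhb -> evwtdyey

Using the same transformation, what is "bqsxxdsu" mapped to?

Each output is the input with this applied: delete the last 3 characters, then shift every letter 8 places forward in the alphabet (wrapping around).
Applying both steps to "bqsxxdsu": "bqsxx", then "jyaff".

jyaff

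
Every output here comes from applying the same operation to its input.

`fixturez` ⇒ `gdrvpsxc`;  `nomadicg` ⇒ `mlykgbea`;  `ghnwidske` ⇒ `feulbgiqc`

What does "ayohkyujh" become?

wyfmwihsf

The pattern: shift every letter 2 places backward in the alphabet (wrapping around), then swap each adjacent pair of characters (1↔2, 3↔4, ...).
On "ayohkyujh": the first step gives "ywmfiwshf", and the second then gives "wyfmwihsf".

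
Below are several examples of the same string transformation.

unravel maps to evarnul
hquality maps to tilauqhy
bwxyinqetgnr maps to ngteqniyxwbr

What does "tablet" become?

elbatt

The rule is to move the last character to the front, then reverse the string.
Starting from "tablet": after the first operation, "ttable"; after the second, "elbatt".
(Check on "hquality": → "yhqualit" → "tilauqhy" ✓)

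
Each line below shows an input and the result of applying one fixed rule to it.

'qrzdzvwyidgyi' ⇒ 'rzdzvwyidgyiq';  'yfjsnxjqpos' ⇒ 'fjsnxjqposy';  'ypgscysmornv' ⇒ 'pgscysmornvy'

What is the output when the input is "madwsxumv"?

Looking at the pairs, the operation is to move the first character to the end.
Doing the same to "madwsxumv": "adwsxumvm".

adwsxumvm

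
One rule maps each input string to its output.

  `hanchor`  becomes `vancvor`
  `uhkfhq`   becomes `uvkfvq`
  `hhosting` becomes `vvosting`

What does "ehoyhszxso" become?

The transformation: replace every "h" with "v".
For "ehoyhszxso" the result is "evoyvszxso".

evoyvszxso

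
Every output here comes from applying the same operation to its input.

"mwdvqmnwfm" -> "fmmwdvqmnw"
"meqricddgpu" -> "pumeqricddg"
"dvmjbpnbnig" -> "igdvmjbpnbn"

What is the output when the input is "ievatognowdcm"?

Each output is the input with this applied: move the last 2 characters to the front (rotate right by 2).
Doing the same to "ievatognowdcm": "cmievatognowd".

cmievatognowd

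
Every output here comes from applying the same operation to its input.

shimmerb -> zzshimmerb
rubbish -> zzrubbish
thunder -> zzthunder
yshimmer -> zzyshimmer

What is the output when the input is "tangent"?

The pattern: prepend "zz".
Doing the same to "tangent": "zztangent".

zztangent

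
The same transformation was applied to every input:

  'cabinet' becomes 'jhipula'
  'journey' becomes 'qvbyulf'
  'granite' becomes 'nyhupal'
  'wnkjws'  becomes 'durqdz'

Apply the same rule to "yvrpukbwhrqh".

fcywbridoyxo

Each output is the input with this applied: shift every letter 7 places forward in the alphabet (wrapping around).
So "yvrpukbwhrqh" becomes "fcywbridoyxo".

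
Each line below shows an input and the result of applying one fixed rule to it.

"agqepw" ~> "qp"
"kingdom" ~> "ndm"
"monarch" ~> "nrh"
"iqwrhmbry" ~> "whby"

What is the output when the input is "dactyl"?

The rule is to delete the first character, then keep every other character starting from the second (positions 2nd, 4th, 6th, ...).
Applying both steps to "dactyl": "actyl", then "cy".

cy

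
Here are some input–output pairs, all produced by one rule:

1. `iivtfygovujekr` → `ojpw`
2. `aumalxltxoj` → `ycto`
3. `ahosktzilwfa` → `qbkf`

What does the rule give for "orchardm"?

Each output is the input with this applied: shift every letter 5 places forward in the alphabet (wrapping around), then keep only the last 4 characters.
"orchardm" → "twhmfwir" → "fwir".

fwir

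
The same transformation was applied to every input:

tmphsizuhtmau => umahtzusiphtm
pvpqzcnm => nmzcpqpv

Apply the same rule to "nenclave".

velancne

Rule — swap each adjacent pair of characters (1↔2, 3↔4, ...), then reverse the string.
So "nenclave" becomes "velancne".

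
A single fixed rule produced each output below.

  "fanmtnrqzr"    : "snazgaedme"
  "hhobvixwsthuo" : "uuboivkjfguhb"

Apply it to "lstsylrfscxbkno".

Each output is the input with this applied: shift every letter 13 places forward in the alphabet (wrapping around) — i.e. ROT13.
Applying that to "lstsylrfscxbkno" gives "yfgflyesfpkoxab".

yfgflyesfpkoxab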